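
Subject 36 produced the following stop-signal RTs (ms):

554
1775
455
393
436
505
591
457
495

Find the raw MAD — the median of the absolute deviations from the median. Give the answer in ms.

Sorted: 393, 436, 455, 457, 495, 505, 554, 591, 1775 → median = 495
|x − 495|: 59, 1280, 40, 102, 59, 10, 96, 38, 0
Sorted deviations: 0, 10, 38, 40, 59, 59, 96, 102, 1280 → MAD = 59

59 ms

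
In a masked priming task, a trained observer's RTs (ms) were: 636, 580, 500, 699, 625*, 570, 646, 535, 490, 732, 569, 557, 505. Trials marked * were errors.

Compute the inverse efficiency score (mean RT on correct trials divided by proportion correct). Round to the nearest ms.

Correct trials (n=12): 636, 580, 500, 699, 570, 646, 535, 490, 732, 569, 557, 505
Mean correct RT = 7019/12 = 584.9167 ms
Proportion correct = 12/13
IES = 584.9167 / (12/13) = 633.660 ms

634 ms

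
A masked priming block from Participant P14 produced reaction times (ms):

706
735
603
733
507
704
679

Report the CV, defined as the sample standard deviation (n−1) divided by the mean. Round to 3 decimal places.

0.125

n = 7, Σ = 4667, M = 666.7143
Σ(x−M)² = 41709.429; s = √(41709.429/6) = 83.3761
CV = 83.3761 / 666.7143 = 0.12506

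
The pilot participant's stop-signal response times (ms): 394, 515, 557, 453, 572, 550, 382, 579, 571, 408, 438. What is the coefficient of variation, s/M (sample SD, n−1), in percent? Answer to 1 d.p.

15.9%

n = 11, Σ = 5419, M = 492.6364
Σ(x−M)² = 61520.545; s = √(61520.545/10) = 78.4350
CV = 78.4350 / 492.6364 = 0.15921 = 15.921%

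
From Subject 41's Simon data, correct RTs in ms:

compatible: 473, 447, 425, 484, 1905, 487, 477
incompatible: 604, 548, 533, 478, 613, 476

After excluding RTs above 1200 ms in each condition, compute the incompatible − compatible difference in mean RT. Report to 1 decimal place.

compatible: exclude 1905
M(compatible) = 2793/6 = 465.500
M(incompatible) = 3252/6 = 542.000
Difference = 542.000 − 465.500 = 76.500 ms

76.5 ms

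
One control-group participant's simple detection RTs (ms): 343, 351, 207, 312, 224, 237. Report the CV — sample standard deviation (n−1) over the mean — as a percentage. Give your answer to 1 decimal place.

n = 6, Σ = 1674, M = 279.0000
Σ(x−M)² = 20342.000; s = √(20342.000/5) = 63.7840
CV = 63.7840 / 279.0000 = 0.22862 = 22.862%

22.9%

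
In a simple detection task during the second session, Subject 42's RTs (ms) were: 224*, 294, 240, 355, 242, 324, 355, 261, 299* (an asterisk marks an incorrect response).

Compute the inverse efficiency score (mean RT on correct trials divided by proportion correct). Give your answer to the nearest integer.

Correct trials (n=7): 294, 240, 355, 242, 324, 355, 261
Mean correct RT = 2071/7 = 295.8571 ms
Proportion correct = 7/9
IES = 295.8571 / (7/9) = 380.388 ms

380 ms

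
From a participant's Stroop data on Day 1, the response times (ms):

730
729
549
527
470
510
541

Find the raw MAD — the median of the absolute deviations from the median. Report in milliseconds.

31 ms

Sorted: 470, 510, 527, 541, 549, 729, 730 → median = 541
|x − 541|: 189, 188, 8, 14, 71, 31, 0
Sorted deviations: 0, 8, 14, 31, 71, 188, 189 → MAD = 31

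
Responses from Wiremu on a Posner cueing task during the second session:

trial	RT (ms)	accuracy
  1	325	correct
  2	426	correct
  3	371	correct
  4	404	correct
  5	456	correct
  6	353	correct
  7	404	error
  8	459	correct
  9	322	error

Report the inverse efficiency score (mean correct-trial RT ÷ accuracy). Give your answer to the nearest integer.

Correct trials (n=7): 325, 426, 371, 404, 456, 353, 459
Mean correct RT = 2794/7 = 399.1429 ms
Proportion correct = 7/9
IES = 399.1429 / (7/9) = 513.184 ms

513 ms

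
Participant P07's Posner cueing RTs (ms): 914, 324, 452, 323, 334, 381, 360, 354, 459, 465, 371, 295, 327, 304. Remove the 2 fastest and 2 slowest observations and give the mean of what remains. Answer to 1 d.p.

Sorted: 295, 304, 323, 324, 327, 334, 354, 360, 371, 381, 452, 459, 465, 914
Drop lowest 2 (295, 304) and highest 2 (465, 914)
Remaining (n=10): Σ = 3685, mean = 3685/10 = 368.500

368.5 ms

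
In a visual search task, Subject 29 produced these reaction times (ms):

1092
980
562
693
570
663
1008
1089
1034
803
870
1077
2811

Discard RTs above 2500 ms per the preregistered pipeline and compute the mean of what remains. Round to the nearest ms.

870 ms

Excluded: 2811
Retained (n=12): Σ = 10441
Mean = 10441/12 = 870.0833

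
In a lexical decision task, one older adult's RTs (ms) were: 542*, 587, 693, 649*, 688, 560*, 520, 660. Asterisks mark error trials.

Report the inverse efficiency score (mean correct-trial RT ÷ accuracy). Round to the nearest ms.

1007 ms

Correct trials (n=5): 587, 693, 688, 520, 660
Mean correct RT = 3148/5 = 629.6000 ms
Proportion correct = 5/8
IES = 629.6000 / (5/8) = 1007.360 ms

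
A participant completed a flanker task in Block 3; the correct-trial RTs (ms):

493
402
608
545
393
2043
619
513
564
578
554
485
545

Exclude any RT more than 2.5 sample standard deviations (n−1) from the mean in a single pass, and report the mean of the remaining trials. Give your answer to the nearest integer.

n = 13, ΣRT = 8342, M = 641.692
Σ(x−M)² = 2184318.77; s = √(2184318.77/12) = 426.646
Cutoffs: 641.692 ± 2.5·426.646 → [-424.9, 1708.3]
Outside: 2043 → excluded.
Retained (n=12): Σ = 6299, mean = 6299/12 = 524.917

525 ms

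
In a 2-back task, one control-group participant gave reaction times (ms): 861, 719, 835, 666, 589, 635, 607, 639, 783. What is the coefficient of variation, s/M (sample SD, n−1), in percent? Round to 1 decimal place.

14.3%

n = 9, Σ = 6334, M = 703.7778
Σ(x−M)² = 81339.556; s = √(81339.556/8) = 100.8337
CV = 100.8337 / 703.7778 = 0.14327 = 14.327%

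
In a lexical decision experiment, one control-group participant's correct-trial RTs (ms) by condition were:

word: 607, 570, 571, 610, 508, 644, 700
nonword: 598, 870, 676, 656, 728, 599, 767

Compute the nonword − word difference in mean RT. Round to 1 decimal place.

97.7 ms

M(word) = 4210/7 = 601.429
M(nonword) = 4894/7 = 699.143
Difference = 699.143 − 601.429 = 97.714 ms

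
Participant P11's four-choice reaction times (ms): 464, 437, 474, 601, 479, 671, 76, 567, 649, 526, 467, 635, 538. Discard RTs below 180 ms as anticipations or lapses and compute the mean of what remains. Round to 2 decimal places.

542.33 ms

Excluded: 76
Retained (n=12): Σ = 6508
Mean = 6508/12 = 542.3333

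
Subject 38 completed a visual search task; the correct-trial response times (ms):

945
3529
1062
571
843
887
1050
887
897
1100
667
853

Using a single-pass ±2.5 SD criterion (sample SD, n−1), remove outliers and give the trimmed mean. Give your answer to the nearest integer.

n = 12, ΣRT = 13291, M = 1107.583
Σ(x−M)² = 6653654.92; s = √(6653654.92/11) = 777.739
Cutoffs: 1107.583 ± 2.5·777.739 → [-836.8, 3051.9]
Outside: 3529 → excluded.
Retained (n=11): Σ = 9762, mean = 9762/11 = 887.455

887 ms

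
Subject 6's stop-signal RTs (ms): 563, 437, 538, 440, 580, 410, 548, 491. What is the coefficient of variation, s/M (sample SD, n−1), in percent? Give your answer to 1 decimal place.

13.0%

n = 8, Σ = 4007, M = 500.8750
Σ(x−M)² = 29860.875; s = √(29860.875/7) = 65.3134
CV = 65.3134 / 500.8750 = 0.13040 = 13.040%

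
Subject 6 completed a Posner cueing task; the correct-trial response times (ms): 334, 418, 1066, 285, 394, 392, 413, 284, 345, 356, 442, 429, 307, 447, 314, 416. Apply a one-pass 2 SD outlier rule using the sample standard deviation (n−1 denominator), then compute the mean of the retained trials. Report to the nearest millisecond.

372 ms

n = 16, ΣRT = 6642, M = 415.125
Σ(x−M)² = 497601.75; s = √(497601.75/15) = 182.136
Cutoffs: 415.125 ± 2·182.136 → [50.9, 779.4]
Outside: 1066 → excluded.
Retained (n=15): Σ = 5576, mean = 5576/15 = 371.733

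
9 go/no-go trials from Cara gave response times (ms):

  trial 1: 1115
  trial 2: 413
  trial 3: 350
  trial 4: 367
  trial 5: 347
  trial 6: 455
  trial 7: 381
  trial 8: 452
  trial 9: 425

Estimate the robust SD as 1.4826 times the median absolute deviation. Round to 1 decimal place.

Sorted: 347, 350, 367, 381, 413, 425, 452, 455, 1115 → median = 413
|x − 413| sorted: 0, 12, 32, 39, 42, 46, 63, 66, 702 → MAD = 42
Robust SD ≈ 1.4826 × 42 = 62.269

62.3 ms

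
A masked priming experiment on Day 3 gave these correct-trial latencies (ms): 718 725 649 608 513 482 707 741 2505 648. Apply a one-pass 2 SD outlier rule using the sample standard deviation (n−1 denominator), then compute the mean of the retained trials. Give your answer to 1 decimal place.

643.4 ms

n = 10, ΣRT = 8296, M = 829.600
Σ(x−M)² = 3189004.40; s = √(3189004.40/9) = 595.259
Cutoffs: 829.600 ± 2·595.259 → [-360.9, 2020.1]
Outside: 2505 → excluded.
Retained (n=9): Σ = 5791, mean = 5791/9 = 643.444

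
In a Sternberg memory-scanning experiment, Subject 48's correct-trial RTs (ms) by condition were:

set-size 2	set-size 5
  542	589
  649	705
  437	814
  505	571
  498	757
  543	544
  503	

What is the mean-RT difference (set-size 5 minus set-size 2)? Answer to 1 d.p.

M(set-size 2) = 3677/7 = 525.286
M(set-size 5) = 3980/6 = 663.333
Difference = 663.333 − 525.286 = 138.048 ms

138.0 ms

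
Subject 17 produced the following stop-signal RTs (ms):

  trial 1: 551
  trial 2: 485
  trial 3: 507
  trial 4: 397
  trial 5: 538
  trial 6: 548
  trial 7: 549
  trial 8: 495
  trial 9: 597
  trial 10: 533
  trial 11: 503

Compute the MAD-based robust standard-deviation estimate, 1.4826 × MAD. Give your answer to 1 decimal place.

38.5 ms

Sorted: 397, 485, 495, 503, 507, 533, 538, 548, 549, 551, 597 → median = 533
|x − 533| sorted: 0, 5, 15, 16, 18, 26, 30, 38, 48, 64, 136 → MAD = 26
Robust SD ≈ 1.4826 × 26 = 38.548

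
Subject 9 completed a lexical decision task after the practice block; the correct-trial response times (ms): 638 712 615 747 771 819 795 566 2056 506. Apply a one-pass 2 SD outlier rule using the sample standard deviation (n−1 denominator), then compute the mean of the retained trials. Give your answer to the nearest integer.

n = 10, ΣRT = 8225, M = 822.500
Σ(x−M)² = 1785914.50; s = √(1785914.50/9) = 445.460
Cutoffs: 822.500 ± 2·445.460 → [-68.4, 1713.4]
Outside: 2056 → excluded.
Retained (n=9): Σ = 6169, mean = 6169/9 = 685.444

685 ms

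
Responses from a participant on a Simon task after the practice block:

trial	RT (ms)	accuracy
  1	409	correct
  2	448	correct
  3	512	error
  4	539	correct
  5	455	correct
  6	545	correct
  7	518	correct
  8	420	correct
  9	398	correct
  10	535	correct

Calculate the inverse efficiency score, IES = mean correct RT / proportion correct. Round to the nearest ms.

527 ms

Correct trials (n=9): 409, 448, 539, 455, 545, 518, 420, 398, 535
Mean correct RT = 4267/9 = 474.1111 ms
Proportion correct = 9/10
IES = 474.1111 / (9/10) = 526.790 ms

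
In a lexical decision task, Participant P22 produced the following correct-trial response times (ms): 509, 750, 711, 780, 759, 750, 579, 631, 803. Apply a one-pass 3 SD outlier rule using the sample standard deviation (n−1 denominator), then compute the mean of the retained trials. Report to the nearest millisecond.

n = 9, ΣRT = 6272, M = 696.889
Σ(x−M)² = 81406.89; s = √(81406.89/8) = 100.875
Cutoffs: 696.889 ± 3·100.875 → [394.3, 999.5]
No RTs fall outside the cutoffs; all 9 retained. Mean = 6272/9 = 696.889

697 ms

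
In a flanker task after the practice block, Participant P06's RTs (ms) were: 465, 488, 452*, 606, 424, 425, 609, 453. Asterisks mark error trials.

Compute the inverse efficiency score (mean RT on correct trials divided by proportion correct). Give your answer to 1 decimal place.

Correct trials (n=7): 465, 488, 606, 424, 425, 609, 453
Mean correct RT = 3470/7 = 495.7143 ms
Proportion correct = 7/8
IES = 495.7143 / (7/8) = 566.531 ms

566.5 ms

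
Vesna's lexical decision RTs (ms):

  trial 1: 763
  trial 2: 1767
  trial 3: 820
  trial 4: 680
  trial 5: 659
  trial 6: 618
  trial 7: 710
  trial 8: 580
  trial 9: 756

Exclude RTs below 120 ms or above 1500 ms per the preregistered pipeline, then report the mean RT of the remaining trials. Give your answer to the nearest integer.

Excluded: 1767
Retained (n=8): Σ = 5586
Mean = 5586/8 = 698.2500

698 ms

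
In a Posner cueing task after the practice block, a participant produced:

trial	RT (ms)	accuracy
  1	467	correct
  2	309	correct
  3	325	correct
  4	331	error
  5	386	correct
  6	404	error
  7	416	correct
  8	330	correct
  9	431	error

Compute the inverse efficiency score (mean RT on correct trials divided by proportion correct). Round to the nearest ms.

Correct trials (n=6): 467, 309, 325, 386, 416, 330
Mean correct RT = 2233/6 = 372.1667 ms
Proportion correct = 6/9
IES = 372.1667 / (6/9) = 558.250 ms

558 ms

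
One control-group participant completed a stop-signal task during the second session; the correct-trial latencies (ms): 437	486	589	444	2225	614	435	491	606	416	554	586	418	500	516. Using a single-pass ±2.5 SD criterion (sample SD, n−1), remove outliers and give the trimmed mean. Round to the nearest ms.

507 ms

n = 15, ΣRT = 9317, M = 621.133
Σ(x−M)² = 2823633.73; s = √(2823633.73/14) = 449.097
Cutoffs: 621.133 ± 2.5·449.097 → [-501.6, 1743.9]
Outside: 2225 → excluded.
Retained (n=14): Σ = 7092, mean = 7092/14 = 506.571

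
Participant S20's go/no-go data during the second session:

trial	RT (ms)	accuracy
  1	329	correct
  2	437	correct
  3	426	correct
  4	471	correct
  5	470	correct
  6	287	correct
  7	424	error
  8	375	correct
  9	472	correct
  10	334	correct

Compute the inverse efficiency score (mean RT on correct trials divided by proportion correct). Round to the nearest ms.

Correct trials (n=9): 329, 437, 426, 471, 470, 287, 375, 472, 334
Mean correct RT = 3601/9 = 400.1111 ms
Proportion correct = 9/10
IES = 400.1111 / (9/10) = 444.568 ms

445 ms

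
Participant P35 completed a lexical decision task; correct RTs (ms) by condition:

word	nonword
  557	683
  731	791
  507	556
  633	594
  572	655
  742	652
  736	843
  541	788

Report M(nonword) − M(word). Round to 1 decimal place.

67.9 ms

M(word) = 5019/8 = 627.375
M(nonword) = 5562/8 = 695.250
Difference = 695.250 − 627.375 = 67.875 ms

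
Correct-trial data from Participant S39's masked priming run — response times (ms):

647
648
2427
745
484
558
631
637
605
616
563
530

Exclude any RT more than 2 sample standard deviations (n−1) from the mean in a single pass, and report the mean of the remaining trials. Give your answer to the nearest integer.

n = 12, ΣRT = 9091, M = 757.583
Σ(x−M)² = 3089576.92; s = √(3089576.92/11) = 529.972
Cutoffs: 757.583 ± 2·529.972 → [-302.4, 1817.5]
Outside: 2427 → excluded.
Retained (n=11): Σ = 6664, mean = 6664/11 = 605.818

606 ms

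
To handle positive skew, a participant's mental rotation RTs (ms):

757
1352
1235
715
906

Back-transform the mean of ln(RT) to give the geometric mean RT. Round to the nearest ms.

ln(RT): 6.6294, 7.2093, 7.1188, 6.5723, 6.8090
Mean ln(RT) = 34.3389/5 = 6.86777
Geometric mean = exp(6.86777) = 960.80 ms

961 ms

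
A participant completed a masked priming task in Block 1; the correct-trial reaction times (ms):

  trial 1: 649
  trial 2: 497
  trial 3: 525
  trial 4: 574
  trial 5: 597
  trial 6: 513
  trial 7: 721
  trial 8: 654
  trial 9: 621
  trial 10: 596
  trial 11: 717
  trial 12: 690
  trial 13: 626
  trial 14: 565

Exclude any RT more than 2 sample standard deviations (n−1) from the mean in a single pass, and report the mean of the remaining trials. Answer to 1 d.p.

610.4 ms

n = 14, ΣRT = 8545, M = 610.357
Σ(x−M)² = 67091.21; s = √(67091.21/13) = 71.839
Cutoffs: 610.357 ± 2·71.839 → [466.7, 754.0]
No RTs fall outside the cutoffs; all 14 retained. Mean = 8545/14 = 610.357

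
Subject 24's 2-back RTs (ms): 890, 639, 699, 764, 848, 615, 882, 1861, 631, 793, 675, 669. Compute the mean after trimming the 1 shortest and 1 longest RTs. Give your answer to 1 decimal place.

749.0 ms

Sorted: 615, 631, 639, 669, 675, 699, 764, 793, 848, 882, 890, 1861
Drop lowest 1 (615) and highest 1 (1861)
Remaining (n=10): Σ = 7490, mean = 7490/10 = 749.000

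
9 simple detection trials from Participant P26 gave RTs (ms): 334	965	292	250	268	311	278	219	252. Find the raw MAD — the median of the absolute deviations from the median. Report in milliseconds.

28 ms

Sorted: 219, 250, 252, 268, 278, 292, 311, 334, 965 → median = 278
|x − 278|: 56, 687, 14, 28, 10, 33, 0, 59, 26
Sorted deviations: 0, 10, 14, 26, 28, 33, 56, 59, 687 → MAD = 28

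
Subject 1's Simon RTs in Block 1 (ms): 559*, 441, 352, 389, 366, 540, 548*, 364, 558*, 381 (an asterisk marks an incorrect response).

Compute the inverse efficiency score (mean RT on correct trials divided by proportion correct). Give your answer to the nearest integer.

578 ms

Correct trials (n=7): 441, 352, 389, 366, 540, 364, 381
Mean correct RT = 2833/7 = 404.7143 ms
Proportion correct = 7/10
IES = 404.7143 / (7/10) = 578.163 ms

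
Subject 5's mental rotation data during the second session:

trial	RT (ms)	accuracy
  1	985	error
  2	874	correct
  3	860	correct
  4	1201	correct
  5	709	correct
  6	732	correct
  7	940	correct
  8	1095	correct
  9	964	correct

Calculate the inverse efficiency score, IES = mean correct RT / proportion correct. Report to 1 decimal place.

1037.1 ms

Correct trials (n=8): 874, 860, 1201, 709, 732, 940, 1095, 964
Mean correct RT = 7375/8 = 921.8750 ms
Proportion correct = 8/9
IES = 921.8750 / (8/9) = 1037.109 ms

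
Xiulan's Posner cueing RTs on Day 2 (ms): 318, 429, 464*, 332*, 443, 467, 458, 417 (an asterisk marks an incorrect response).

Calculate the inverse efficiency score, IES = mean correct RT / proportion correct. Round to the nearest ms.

Correct trials (n=6): 318, 429, 443, 467, 458, 417
Mean correct RT = 2532/6 = 422.0000 ms
Proportion correct = 6/8
IES = 422.0000 / (6/8) = 562.667 ms

563 ms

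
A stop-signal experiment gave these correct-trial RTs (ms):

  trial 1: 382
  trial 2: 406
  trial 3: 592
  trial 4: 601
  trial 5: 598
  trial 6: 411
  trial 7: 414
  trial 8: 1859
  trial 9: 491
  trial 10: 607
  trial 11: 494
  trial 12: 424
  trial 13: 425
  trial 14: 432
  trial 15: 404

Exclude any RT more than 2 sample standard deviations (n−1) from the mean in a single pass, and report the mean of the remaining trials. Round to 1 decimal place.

n = 15, ΣRT = 8540, M = 569.333
Σ(x−M)² = 1877927.33; s = √(1877927.33/14) = 366.248
Cutoffs: 569.333 ± 2·366.248 → [-163.2, 1301.8]
Outside: 1859 → excluded.
Retained (n=14): Σ = 6681, mean = 6681/14 = 477.214

477.2 ms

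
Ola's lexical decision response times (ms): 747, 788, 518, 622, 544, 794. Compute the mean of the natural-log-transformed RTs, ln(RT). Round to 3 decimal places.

ln(RT): 6.6161, 6.6695, 6.2500, 6.4329, 6.2989, 6.6771
Σ ln(RT) = 38.9445
Mean = 38.9445/6 = 6.49075

6.491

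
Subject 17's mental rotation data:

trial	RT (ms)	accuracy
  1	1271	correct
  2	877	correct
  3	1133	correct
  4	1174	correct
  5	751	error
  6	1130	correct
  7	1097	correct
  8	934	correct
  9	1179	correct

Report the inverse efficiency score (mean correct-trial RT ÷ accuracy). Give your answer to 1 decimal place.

1236.8 ms

Correct trials (n=8): 1271, 877, 1133, 1174, 1130, 1097, 934, 1179
Mean correct RT = 8795/8 = 1099.3750 ms
Proportion correct = 8/9
IES = 1099.3750 / (8/9) = 1236.797 ms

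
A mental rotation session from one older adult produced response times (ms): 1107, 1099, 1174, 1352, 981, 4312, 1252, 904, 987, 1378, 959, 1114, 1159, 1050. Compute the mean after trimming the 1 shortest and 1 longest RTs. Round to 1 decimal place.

1134.3 ms

Sorted: 904, 959, 981, 987, 1050, 1099, 1107, 1114, 1159, 1174, 1252, 1352, 1378, 4312
Drop lowest 1 (904) and highest 1 (4312)
Remaining (n=12): Σ = 13612, mean = 13612/12 = 1134.333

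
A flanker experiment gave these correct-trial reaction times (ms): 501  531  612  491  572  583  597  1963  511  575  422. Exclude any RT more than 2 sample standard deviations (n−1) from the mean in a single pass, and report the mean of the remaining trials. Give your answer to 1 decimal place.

539.5 ms

n = 11, ΣRT = 7358, M = 668.909
Σ(x−M)² = 1873434.91; s = √(1873434.91/10) = 432.832
Cutoffs: 668.909 ± 2·432.832 → [-196.8, 1534.6]
Outside: 1963 → excluded.
Retained (n=10): Σ = 5395, mean = 5395/10 = 539.500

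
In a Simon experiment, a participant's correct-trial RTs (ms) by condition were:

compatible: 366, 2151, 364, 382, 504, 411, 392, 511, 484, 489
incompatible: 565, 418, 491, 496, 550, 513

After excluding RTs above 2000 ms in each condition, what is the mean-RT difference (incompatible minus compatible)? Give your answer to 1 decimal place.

71.8 ms

compatible: exclude 2151
M(compatible) = 3903/9 = 433.667
M(incompatible) = 3033/6 = 505.500
Difference = 505.500 − 433.667 = 71.833 ms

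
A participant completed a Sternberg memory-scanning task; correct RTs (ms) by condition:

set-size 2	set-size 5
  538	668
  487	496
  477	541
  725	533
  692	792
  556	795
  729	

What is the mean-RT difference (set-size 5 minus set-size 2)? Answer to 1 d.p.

36.9 ms

M(set-size 2) = 4204/7 = 600.571
M(set-size 5) = 3825/6 = 637.500
Difference = 637.500 − 600.571 = 36.929 ms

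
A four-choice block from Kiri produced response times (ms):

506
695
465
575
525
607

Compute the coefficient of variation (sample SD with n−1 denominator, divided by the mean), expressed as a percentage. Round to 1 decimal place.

n = 6, Σ = 3373, M = 562.1667
Σ(x−M)² = 33796.833; s = √(33796.833/5) = 82.2154
CV = 82.2154 / 562.1667 = 0.14625 = 14.625%

14.6%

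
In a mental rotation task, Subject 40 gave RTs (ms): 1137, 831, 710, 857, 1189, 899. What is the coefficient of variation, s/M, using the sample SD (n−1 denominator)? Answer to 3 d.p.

0.199

n = 6, Σ = 5623, M = 937.1667
Σ(x−M)² = 174112.833; s = √(174112.833/5) = 186.6081
CV = 186.6081 / 937.1667 = 0.19912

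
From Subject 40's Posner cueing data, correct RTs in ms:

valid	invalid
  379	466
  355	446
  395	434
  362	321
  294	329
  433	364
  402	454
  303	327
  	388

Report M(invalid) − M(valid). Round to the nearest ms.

M(valid) = 2923/8 = 365.375
M(invalid) = 3529/9 = 392.111
Difference = 392.111 − 365.375 = 26.736 ms

27 ms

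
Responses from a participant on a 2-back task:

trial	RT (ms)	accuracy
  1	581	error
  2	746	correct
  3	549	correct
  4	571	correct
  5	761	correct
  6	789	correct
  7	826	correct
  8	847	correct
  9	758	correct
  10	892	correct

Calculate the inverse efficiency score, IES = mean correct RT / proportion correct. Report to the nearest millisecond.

Correct trials (n=9): 746, 549, 571, 761, 789, 826, 847, 758, 892
Mean correct RT = 6739/9 = 748.7778 ms
Proportion correct = 9/10
IES = 748.7778 / (9/10) = 831.975 ms

832 ms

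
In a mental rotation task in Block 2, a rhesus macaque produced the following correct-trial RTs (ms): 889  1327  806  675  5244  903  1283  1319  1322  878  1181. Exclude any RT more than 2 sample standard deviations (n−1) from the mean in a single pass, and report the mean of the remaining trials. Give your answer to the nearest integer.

n = 11, ΣRT = 15827, M = 1438.818
Σ(x−M)² = 16498459.64; s = √(16498459.64/10) = 1284.463
Cutoffs: 1438.818 ± 2·1284.463 → [-1130.1, 4007.7]
Outside: 5244 → excluded.
Retained (n=10): Σ = 10583, mean = 10583/10 = 1058.300

1058 ms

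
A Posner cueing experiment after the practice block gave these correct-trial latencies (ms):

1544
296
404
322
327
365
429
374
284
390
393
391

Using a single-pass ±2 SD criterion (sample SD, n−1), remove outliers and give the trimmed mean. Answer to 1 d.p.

n = 12, ΣRT = 5519, M = 459.917
Σ(x−M)² = 1304328.92; s = √(1304328.92/11) = 344.348
Cutoffs: 459.917 ± 2·344.348 → [-228.8, 1148.6]
Outside: 1544 → excluded.
Retained (n=11): Σ = 3975, mean = 3975/11 = 361.364

361.4 ms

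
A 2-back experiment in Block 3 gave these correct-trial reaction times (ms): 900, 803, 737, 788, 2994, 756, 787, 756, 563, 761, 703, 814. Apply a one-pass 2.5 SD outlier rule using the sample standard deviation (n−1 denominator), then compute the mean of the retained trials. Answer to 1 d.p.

n = 12, ΣRT = 11362, M = 946.833
Σ(x−M)² = 4640373.67; s = √(4640373.67/11) = 649.501
Cutoffs: 946.833 ± 2.5·649.501 → [-676.9, 2570.6]
Outside: 2994 → excluded.
Retained (n=11): Σ = 8368, mean = 8368/11 = 760.727

760.7 ms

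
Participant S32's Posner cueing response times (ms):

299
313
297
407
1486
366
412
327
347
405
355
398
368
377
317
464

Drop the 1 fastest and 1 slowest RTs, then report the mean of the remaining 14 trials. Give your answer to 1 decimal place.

Sorted: 297, 299, 313, 317, 327, 347, 355, 366, 368, 377, 398, 405, 407, 412, 464, 1486
Drop lowest 1 (297) and highest 1 (1486)
Remaining (n=14): Σ = 5155, mean = 5155/14 = 368.214

368.2 ms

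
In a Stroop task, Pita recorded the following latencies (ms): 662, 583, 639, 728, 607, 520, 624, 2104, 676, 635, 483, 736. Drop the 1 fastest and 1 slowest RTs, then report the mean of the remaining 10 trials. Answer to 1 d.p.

Sorted: 483, 520, 583, 607, 624, 635, 639, 662, 676, 728, 736, 2104
Drop lowest 1 (483) and highest 1 (2104)
Remaining (n=10): Σ = 6410, mean = 6410/10 = 641.000

641.0 ms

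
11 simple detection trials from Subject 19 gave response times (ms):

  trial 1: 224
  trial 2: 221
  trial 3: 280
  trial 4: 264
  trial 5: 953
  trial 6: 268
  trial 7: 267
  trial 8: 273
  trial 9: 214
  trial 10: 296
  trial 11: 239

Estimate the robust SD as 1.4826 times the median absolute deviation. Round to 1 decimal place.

Sorted: 214, 221, 224, 239, 264, 267, 268, 273, 280, 296, 953 → median = 267
|x − 267| sorted: 0, 1, 3, 6, 13, 28, 29, 43, 46, 53, 686 → MAD = 28
Robust SD ≈ 1.4826 × 28 = 41.513

41.5 ms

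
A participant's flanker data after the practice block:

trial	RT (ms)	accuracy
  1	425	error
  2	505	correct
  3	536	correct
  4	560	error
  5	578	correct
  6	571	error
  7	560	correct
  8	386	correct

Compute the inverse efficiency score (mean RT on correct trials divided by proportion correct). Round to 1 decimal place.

820.8 ms

Correct trials (n=5): 505, 536, 578, 560, 386
Mean correct RT = 2565/5 = 513.0000 ms
Proportion correct = 5/8
IES = 513.0000 / (5/8) = 820.800 ms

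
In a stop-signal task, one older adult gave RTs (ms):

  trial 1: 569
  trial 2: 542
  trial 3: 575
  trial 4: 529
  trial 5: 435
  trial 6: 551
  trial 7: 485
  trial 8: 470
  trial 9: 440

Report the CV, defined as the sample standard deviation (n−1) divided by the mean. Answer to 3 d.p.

0.106

n = 9, Σ = 4596, M = 510.6667
Σ(x−M)² = 23518.000; s = √(23518.000/8) = 54.2195
CV = 54.2195 / 510.6667 = 0.10617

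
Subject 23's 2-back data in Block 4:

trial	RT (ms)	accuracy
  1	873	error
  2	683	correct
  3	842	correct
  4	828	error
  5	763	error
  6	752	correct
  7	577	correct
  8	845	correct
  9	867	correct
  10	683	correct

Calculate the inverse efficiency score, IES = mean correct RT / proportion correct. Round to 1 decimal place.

Correct trials (n=7): 683, 842, 752, 577, 845, 867, 683
Mean correct RT = 5249/7 = 749.8571 ms
Proportion correct = 7/10
IES = 749.8571 / (7/10) = 1071.224 ms

1071.2 ms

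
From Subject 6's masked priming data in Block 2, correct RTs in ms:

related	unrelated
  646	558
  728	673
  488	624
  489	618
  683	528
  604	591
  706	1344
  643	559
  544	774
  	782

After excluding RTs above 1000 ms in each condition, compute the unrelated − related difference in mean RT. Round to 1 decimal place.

unrelated: exclude 1344
M(related) = 5531/9 = 614.556
M(unrelated) = 5707/9 = 634.111
Difference = 634.111 − 614.556 = 19.556 ms

19.6 ms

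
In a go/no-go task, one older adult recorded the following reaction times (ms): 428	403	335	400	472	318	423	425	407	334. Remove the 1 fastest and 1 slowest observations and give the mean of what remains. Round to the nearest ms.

394 ms

Sorted: 318, 334, 335, 400, 403, 407, 423, 425, 428, 472
Drop lowest 1 (318) and highest 1 (472)
Remaining (n=8): Σ = 3155, mean = 3155/8 = 394.375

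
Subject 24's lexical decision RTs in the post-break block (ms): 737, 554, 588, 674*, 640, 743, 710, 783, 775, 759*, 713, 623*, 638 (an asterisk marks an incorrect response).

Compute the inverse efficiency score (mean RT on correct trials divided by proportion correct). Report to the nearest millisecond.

Correct trials (n=10): 737, 554, 588, 640, 743, 710, 783, 775, 713, 638
Mean correct RT = 6881/10 = 688.1000 ms
Proportion correct = 10/13
IES = 688.1000 / (10/13) = 894.530 ms

895 ms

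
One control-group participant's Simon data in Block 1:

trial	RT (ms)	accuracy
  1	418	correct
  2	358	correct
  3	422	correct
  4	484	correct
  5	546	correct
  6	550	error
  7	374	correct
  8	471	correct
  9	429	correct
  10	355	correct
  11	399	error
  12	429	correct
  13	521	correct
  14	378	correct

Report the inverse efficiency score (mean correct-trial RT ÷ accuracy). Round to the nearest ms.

Correct trials (n=12): 418, 358, 422, 484, 546, 374, 471, 429, 355, 429, 521, 378
Mean correct RT = 5185/12 = 432.0833 ms
Proportion correct = 12/14
IES = 432.0833 / (12/14) = 504.097 ms

504 ms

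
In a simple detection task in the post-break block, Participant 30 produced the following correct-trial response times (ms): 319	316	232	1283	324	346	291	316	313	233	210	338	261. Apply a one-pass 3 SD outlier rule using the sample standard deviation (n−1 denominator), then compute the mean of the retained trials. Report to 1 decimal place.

291.6 ms

n = 13, ΣRT = 4782, M = 367.846
Σ(x−M)² = 930441.69; s = √(930441.69/12) = 278.454
Cutoffs: 367.846 ± 3·278.454 → [-467.5, 1203.2]
Outside: 1283 → excluded.
Retained (n=12): Σ = 3499, mean = 3499/12 = 291.583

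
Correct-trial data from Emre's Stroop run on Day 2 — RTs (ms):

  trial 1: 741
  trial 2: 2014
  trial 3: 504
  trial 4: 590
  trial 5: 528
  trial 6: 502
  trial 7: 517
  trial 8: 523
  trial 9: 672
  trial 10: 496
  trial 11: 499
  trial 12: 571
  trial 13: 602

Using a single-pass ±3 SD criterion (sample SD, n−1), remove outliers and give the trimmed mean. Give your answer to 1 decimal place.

n = 13, ΣRT = 8759, M = 673.769
Σ(x−M)² = 2012500.31; s = √(2012500.31/12) = 409.522
Cutoffs: 673.769 ± 3·409.522 → [-554.8, 1902.3]
Outside: 2014 → excluded.
Retained (n=12): Σ = 6745, mean = 6745/12 = 562.083

562.1 ms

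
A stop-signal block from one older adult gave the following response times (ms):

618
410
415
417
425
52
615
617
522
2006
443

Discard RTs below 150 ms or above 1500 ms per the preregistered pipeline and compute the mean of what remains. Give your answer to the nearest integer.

Excluded: 52, 2006
Retained (n=9): Σ = 4482
Mean = 4482/9 = 498.0000

498 ms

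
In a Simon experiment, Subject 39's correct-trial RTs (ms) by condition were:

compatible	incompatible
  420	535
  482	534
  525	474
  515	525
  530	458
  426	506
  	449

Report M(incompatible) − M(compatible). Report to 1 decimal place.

14.3 ms

M(compatible) = 2898/6 = 483.000
M(incompatible) = 3481/7 = 497.286
Difference = 497.286 − 483.000 = 14.286 ms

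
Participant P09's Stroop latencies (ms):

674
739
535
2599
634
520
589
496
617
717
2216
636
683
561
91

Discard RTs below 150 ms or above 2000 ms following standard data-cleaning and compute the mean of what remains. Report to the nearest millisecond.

617 ms

Excluded: 91, 2216, 2599
Retained (n=12): Σ = 7401
Mean = 7401/12 = 616.7500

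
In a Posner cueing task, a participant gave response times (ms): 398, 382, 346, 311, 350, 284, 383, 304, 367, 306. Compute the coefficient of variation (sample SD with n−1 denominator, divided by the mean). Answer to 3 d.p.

n = 10, Σ = 3431, M = 343.1000
Σ(x−M)² = 14174.900; s = √(14174.900/9) = 39.6861
CV = 39.6861 / 343.1000 = 0.11567

0.116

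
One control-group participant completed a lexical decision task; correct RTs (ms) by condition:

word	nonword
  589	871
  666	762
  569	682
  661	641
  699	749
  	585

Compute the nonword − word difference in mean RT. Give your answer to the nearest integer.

M(word) = 3184/5 = 636.800
M(nonword) = 4290/6 = 715.000
Difference = 715.000 − 636.800 = 78.200 ms

78 ms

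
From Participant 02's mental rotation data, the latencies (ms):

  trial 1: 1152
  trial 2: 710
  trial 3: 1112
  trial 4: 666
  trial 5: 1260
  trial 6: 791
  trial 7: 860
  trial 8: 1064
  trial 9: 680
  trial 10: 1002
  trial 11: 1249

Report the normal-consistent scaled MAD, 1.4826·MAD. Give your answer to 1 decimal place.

Sorted: 666, 680, 710, 791, 860, 1002, 1064, 1112, 1152, 1249, 1260 → median = 1002
|x − 1002| sorted: 0, 62, 110, 142, 150, 211, 247, 258, 292, 322, 336 → MAD = 211
Robust SD ≈ 1.4826 × 211 = 312.829

312.8 ms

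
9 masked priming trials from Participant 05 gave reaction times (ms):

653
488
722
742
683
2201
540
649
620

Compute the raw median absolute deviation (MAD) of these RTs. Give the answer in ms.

Sorted: 488, 540, 620, 649, 653, 683, 722, 742, 2201 → median = 653
|x − 653|: 0, 165, 69, 89, 30, 1548, 113, 4, 33
Sorted deviations: 0, 4, 30, 33, 69, 89, 113, 165, 1548 → MAD = 69

69 ms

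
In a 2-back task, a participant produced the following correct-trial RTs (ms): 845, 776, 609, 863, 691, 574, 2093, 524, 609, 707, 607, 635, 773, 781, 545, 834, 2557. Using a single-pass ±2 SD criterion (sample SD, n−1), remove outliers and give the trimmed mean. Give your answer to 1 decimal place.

n = 17, ΣRT = 15023, M = 883.706
Σ(x−M)² = 4998843.53; s = √(4998843.53/16) = 558.952
Cutoffs: 883.706 ± 2·558.952 → [-234.2, 2001.6]
Outside: 2093, 2557 → excluded.
Retained (n=15): Σ = 10373, mean = 10373/15 = 691.533

691.5 ms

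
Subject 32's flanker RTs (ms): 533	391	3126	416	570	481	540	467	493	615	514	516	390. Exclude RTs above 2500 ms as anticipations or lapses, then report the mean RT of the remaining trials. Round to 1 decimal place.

Excluded: 3126
Retained (n=12): Σ = 5926
Mean = 5926/12 = 493.8333

493.8 ms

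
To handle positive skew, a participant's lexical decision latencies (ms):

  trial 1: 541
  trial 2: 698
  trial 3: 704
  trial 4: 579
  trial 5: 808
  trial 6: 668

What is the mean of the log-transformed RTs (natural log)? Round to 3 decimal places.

6.493

ln(RT): 6.2934, 6.5482, 6.5568, 6.3613, 6.6946, 6.5043
Σ ln(RT) = 38.9586
Mean = 38.9586/6 = 6.49309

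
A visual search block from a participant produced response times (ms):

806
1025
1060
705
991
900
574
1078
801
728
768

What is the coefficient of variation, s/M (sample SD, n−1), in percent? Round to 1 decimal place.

n = 11, Σ = 9436, M = 857.8182
Σ(x−M)² = 271563.636; s = √(271563.636/10) = 164.7919
CV = 164.7919 / 857.8182 = 0.19211 = 19.211%

19.2%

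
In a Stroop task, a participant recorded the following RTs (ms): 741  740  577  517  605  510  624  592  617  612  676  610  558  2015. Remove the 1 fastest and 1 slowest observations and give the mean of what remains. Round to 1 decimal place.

622.4 ms

Sorted: 510, 517, 558, 577, 592, 605, 610, 612, 617, 624, 676, 740, 741, 2015
Drop lowest 1 (510) and highest 1 (2015)
Remaining (n=12): Σ = 7469, mean = 7469/12 = 622.417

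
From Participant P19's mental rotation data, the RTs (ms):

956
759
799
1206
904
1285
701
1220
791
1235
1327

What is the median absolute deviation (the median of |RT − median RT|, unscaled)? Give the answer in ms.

Sorted: 701, 759, 791, 799, 904, 956, 1206, 1220, 1235, 1285, 1327 → median = 956
|x − 956|: 0, 197, 157, 250, 52, 329, 255, 264, 165, 279, 371
Sorted deviations: 0, 52, 157, 165, 197, 250, 255, 264, 279, 329, 371 → MAD = 250

250 ms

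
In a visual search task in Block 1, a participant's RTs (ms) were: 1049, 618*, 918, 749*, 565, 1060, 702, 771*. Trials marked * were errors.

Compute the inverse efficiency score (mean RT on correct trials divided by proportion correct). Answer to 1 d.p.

Correct trials (n=5): 1049, 918, 565, 1060, 702
Mean correct RT = 4294/5 = 858.8000 ms
Proportion correct = 5/8
IES = 858.8000 / (5/8) = 1374.080 ms

1374.1 ms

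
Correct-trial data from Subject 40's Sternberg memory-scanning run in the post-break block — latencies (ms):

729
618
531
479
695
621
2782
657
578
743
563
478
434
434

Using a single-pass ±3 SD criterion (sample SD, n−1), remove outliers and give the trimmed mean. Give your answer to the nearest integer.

582 ms

n = 14, ΣRT = 10342, M = 738.714
Σ(x−M)² = 4633120.86; s = √(4633120.86/13) = 596.987
Cutoffs: 738.714 ± 3·596.987 → [-1052.2, 2529.7]
Outside: 2782 → excluded.
Retained (n=13): Σ = 7560, mean = 7560/13 = 581.538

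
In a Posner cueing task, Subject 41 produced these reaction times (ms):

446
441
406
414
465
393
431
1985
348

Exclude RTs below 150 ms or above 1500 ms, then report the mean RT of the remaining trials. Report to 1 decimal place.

418.0 ms

Excluded: 1985
Retained (n=8): Σ = 3344
Mean = 3344/8 = 418.0000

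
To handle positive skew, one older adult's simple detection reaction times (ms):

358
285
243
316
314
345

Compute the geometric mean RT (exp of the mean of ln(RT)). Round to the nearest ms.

ln(RT): 5.8805, 5.6525, 5.4931, 5.7557, 5.7494, 5.8435
Mean ln(RT) = 34.3748/6 = 5.72913
Geometric mean = exp(5.72913) = 307.70 ms

308 ms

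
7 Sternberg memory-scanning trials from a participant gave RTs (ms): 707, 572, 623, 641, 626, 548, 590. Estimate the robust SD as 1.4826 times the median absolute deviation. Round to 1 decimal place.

Sorted: 548, 572, 590, 623, 626, 641, 707 → median = 623
|x − 623| sorted: 0, 3, 18, 33, 51, 75, 84 → MAD = 33
Robust SD ≈ 1.4826 × 33 = 48.926

48.9 ms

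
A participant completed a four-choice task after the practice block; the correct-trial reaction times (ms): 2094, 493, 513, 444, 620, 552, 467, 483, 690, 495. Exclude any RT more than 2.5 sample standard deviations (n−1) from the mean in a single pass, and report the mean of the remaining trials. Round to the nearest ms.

529 ms

n = 10, ΣRT = 6851, M = 685.100
Σ(x−M)² = 2256176.90; s = √(2256176.90/9) = 500.686
Cutoffs: 685.100 ± 2.5·500.686 → [-566.6, 1936.8]
Outside: 2094 → excluded.
Retained (n=9): Σ = 4757, mean = 4757/9 = 528.556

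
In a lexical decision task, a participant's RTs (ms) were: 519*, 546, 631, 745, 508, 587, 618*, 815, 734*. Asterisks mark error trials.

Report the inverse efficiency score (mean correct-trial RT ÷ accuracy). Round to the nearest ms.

Correct trials (n=6): 546, 631, 745, 508, 587, 815
Mean correct RT = 3832/6 = 638.6667 ms
Proportion correct = 6/9
IES = 638.6667 / (6/9) = 958.000 ms

958 ms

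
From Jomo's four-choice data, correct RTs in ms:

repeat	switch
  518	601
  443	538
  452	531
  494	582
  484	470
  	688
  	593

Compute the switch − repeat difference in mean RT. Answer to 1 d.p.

M(repeat) = 2391/5 = 478.200
M(switch) = 4003/7 = 571.857
Difference = 571.857 − 478.200 = 93.657 ms

93.7 ms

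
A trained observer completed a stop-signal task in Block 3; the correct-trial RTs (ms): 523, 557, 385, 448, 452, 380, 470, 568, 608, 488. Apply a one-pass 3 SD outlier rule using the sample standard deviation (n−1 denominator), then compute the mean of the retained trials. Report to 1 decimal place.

n = 10, ΣRT = 4879, M = 487.900
Σ(x−M)² = 52278.90; s = √(52278.90/9) = 76.215
Cutoffs: 487.900 ± 3·76.215 → [259.3, 716.5]
No RTs fall outside the cutoffs; all 10 retained. Mean = 4879/10 = 487.900

487.9 ms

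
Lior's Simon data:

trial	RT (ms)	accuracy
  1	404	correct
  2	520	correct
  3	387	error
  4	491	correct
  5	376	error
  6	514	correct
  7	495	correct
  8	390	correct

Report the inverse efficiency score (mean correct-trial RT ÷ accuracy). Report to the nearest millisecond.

Correct trials (n=6): 404, 520, 491, 514, 495, 390
Mean correct RT = 2814/6 = 469.0000 ms
Proportion correct = 6/8
IES = 469.0000 / (6/8) = 625.333 ms

625 ms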